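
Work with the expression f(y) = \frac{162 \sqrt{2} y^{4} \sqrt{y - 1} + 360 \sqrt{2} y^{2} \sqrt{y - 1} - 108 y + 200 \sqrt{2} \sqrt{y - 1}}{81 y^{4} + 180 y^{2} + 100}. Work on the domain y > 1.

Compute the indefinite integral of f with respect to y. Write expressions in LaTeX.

Differentiate the proposed F(y) back; it has to land on f(y) exactly.
Check: d/dy[\frac{2 \left(18 \sqrt{2} y^{3} \sqrt{y - 1} - 18 \sqrt{2} y^{2} \sqrt{y - 1} + 20 \sqrt{2} y \sqrt{y - 1} - 20 \sqrt{2} \sqrt{y - 1} + 9\right)}{3 \left(9 y^{2} + 10\right)}] = \frac{162 \sqrt{2} y^{5} - 162 \sqrt{2} y^{4} + 360 \sqrt{2} y^{3} - 360 \sqrt{2} y^{2} - 108 y \sqrt{y - 1} + 200 \sqrt{2} y - 200 \sqrt{2}}{81 y^{4} \sqrt{y - 1} + 180 y^{2} \sqrt{y - 1} + 100 \sqrt{y - 1}}, which equals f(y).

F(y) = \frac{2 \left(18 \sqrt{2} y^{3} \sqrt{y - 1} - 18 \sqrt{2} y^{2} \sqrt{y - 1} + 20 \sqrt{2} y \sqrt{y - 1} - 20 \sqrt{2} \sqrt{y - 1} + 9\right)}{3 \left(9 y^{2} + 10\right)} + C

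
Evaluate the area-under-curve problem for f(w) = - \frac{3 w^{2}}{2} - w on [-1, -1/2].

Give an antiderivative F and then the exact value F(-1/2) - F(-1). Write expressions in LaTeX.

Antiderivative: F(w) = \frac{w^{2} \left(- w - 1\right)}{2}; value = - \frac{1}{16}

The integrand splits into summands that can be handled one at a time.
F(w) = \frac{w^{2} \left(- w - 1\right)}{2} is an antiderivative of f.
Check: d/dw[\frac{w^{2} \left(- w - 1\right)}{2}] = - \frac{3 w^{2}}{2} - w = f(w).
F(-1/2) = - \frac{1}{16}; F(-1) = 0.
Integral = F(-1/2) - F(-1) = - \frac{1}{16}.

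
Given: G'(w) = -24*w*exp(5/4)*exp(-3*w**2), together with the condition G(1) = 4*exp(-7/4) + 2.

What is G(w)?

G'(w) matches the chain-rule pattern g'(h)*h' with inner function h(w) = 5/4 - 3*w**2; substituting u = h(w) collapses the integral.
A general antiderivative is 4*exp(5/4 - 3*w**2) + C.
The condition gives C = 4*exp(-7/4) + 2 - (4*exp(-7/4)) = 2.
So G(w) = 4*exp(5/4 - 3*w**2) + 2.
Check: d/dw[4*exp(5/4 - 3*w**2) + 2] = -24*w*exp(5/4)*exp(-3*w**2) = G'(w).

G(w) = 4*exp(5/4 - 3*w**2) + 2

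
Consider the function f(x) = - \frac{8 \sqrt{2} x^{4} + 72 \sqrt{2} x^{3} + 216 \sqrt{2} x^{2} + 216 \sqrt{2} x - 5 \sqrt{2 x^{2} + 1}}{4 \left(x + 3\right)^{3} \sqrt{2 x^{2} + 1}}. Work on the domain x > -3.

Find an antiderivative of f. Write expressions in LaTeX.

Recover f(x) by differentiating a candidate F(x); any mismatch rules it out.
Check: d/dx[\frac{- 8 \sqrt{2} x^{2} \sqrt{2 x^{2} + 1} - 48 \sqrt{2} x \sqrt{2 x^{2} + 1} - 72 \sqrt{2} \sqrt{2 x^{2} + 1} - 5}{8 x^{2} + 48 x + 72}] = \frac{- 8 \sqrt{2} x^{4} - 72 \sqrt{2} x^{3} - 216 \sqrt{2} x^{2} - 216 \sqrt{2} x + 5 \sqrt{2 x^{2} + 1}}{4 x^{3} \sqrt{2 x^{2} + 1} + 36 x^{2} \sqrt{2 x^{2} + 1} + 108 x \sqrt{2 x^{2} + 1} + 108 \sqrt{2 x^{2} + 1}}, which equals f(x).

An antiderivative is F(x) = \frac{- 8 \sqrt{2} x^{2} \sqrt{2 x^{2} + 1} - 48 \sqrt{2} x \sqrt{2 x^{2} + 1} - 72 \sqrt{2} \sqrt{2 x^{2} + 1} - 5}{8 x^{2} + 48 x + 72}.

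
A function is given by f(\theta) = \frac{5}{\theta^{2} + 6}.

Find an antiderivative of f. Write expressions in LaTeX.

An antiderivative is F(\theta) = \frac{5 \sqrt{6} \operatorname{atan}{\left(\frac{\sqrt{6} \theta}{6} \right)}}{6}.

Since d/d\theta undoes antidifferentiation here, F'(\theta) = f(\theta) is required of F(\theta).
Check: d/d\theta[\frac{5 \sqrt{6} \operatorname{atan}{\left(\frac{\sqrt{6} \theta}{6} \right)}}{6}] = \frac{5}{\theta^{2} + 6} = f(\theta).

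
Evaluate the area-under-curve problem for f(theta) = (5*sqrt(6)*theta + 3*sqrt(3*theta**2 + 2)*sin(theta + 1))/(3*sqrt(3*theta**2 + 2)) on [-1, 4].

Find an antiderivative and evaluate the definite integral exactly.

Antiderivative: F(theta) = 5*sqrt(2*theta**2 + 4/3)/3 - cos(theta + 1); value = -5*sqrt(30)/9 - cos(5) + 1 + 50*sqrt(3)/9

Recover f(theta) by differentiating a candidate F(theta); any mismatch rules it out.
F(theta) = 5*sqrt(2*theta**2 + 4/3)/3 - cos(theta + 1) is an antiderivative of f.
Check: d/dtheta[5*sqrt(2*theta**2 + 4/3)/3 - cos(theta + 1)] = (5*sqrt(6)*theta + 3*sqrt(3*theta**2 + 2)*sin(theta + 1))/(3*sqrt(3*theta**2 + 2)) = f(theta).
F(4) = -cos(5) + 50*sqrt(3)/9; F(-1) = -1 + 5*sqrt(30)/9.
Integral = F(4) - F(-1) = -5*sqrt(30)/9 - cos(5) + 1 + 50*sqrt(3)/9.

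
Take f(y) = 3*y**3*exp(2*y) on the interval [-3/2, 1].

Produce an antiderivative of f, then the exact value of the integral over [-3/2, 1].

f has the shape u'v + uv' for u = 3*y**3/2 - 9*y**2/4 + 9*y/4 - 9/8 and v = exp(2*y) — it is the derivative of the product u*v.
F(y) = (12*y**3 - 18*y**2 + 18*y - 9)*exp(2*y)/8 is an antiderivative of f.
Check: d/dy[(12*y**3 - 18*y**2 + 18*y - 9)*exp(2*y)/8] = 3*y**3*exp(2*y) = f(y).
F(1) = 3*exp(2)/8; F(-3/2) = -117*exp(-3)/8.
Integral = F(1) - F(-3/2) = 117*exp(-3)/8 + 3*exp(2)/8.

Antiderivative: F(y) = (12*y**3 - 18*y**2 + 18*y - 9)*exp(2*y)/8; value = 117*exp(-3)/8 + 3*exp(2)/8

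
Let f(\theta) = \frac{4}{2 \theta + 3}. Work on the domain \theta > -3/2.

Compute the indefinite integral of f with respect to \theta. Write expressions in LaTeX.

F(\theta) = 2 \log{\left(\theta + \frac{3}{2} \right)} + C

Recover f(\theta) by differentiating a candidate F(\theta); any mismatch rules it out.
Check: d/d\theta[2 \log{\left(\theta + \frac{3}{2} \right)}] = \frac{4}{2 \theta + 3} = f(\theta).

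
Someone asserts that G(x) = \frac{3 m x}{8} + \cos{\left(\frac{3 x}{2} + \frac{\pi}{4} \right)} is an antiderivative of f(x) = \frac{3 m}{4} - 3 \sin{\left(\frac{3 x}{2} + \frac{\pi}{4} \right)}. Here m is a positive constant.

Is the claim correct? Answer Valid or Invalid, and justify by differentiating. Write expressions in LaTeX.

d/dx[G] = \frac{3 m}{8} - \frac{3 \sin{\left(\frac{3 x}{2} + \frac{\pi}{4} \right)}}{2}
d/dx[G] - f(x) = - \frac{3 m}{8} + \frac{3 \sin{\left(\frac{3 x}{2} + \frac{\pi}{4} \right)}}{2} != 0.

Invalid: d/dx[G] - f = - \frac{3 m}{8} + \frac{3 \sin{\left(\frac{3 x}{2} + \frac{\pi}{4} \right)}}{2}, which is not 0.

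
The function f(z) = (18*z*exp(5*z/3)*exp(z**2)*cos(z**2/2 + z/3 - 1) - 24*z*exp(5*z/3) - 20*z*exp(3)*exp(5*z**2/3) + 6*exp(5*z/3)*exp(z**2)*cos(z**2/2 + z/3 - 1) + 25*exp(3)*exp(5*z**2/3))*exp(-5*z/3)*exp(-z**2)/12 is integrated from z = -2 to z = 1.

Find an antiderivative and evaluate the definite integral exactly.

Antiderivative: F(z) = -(-6*exp(z**2)*sin(z**2/2 + z/3 - 1) - 4 + 5*exp(3)*exp(-5*z/3)*exp(5*z**2/3))*exp(-z**2)/4; value = -5*exp(2)/4 - 3*sin(1/3)/2 - 3*sin(1/6)/2 - exp(-4) + exp(-1) + 5*exp(9)/4

Differentiate the proposed F(z) back; it has to land on f(z) exactly.
F(z) = -(-6*exp(z**2)*sin(z**2/2 + z/3 - 1) - 4 + 5*exp(3)*exp(-5*z/3)*exp(5*z**2/3))*exp(-z**2)/4 is an antiderivative of f.
Check: d/dz[-(-6*exp(z**2)*sin(z**2/2 + z/3 - 1) - 4 + 5*exp(3)*exp(-5*z/3)*exp(5*z**2/3))*exp(-z**2)/4] = (18*z*exp(5*z/3)*exp(z**2)*cos(z**2/2 + z/3 - 1) - 24*z*exp(5*z/3) - 20*z*exp(3)*exp(5*z**2/3) + 6*exp(5*z/3)*exp(z**2)*cos(z**2/2 + z/3 - 1) + 25*exp(3)*exp(5*z**2/3))*exp(-5*z/3)*exp(-z**2)/12 = f(z).
F(1) = -5*exp(2)/4 - 3*sin(1/6)/2 + exp(-1); F(-2) = -5*exp(9)/4 + exp(-4) + 3*sin(1/3)/2.
Integral = F(1) - F(-2) = -5*exp(2)/4 - 3*sin(1/3)/2 - 3*sin(1/6)/2 - exp(-4) + exp(-1) + 5*exp(9)/4.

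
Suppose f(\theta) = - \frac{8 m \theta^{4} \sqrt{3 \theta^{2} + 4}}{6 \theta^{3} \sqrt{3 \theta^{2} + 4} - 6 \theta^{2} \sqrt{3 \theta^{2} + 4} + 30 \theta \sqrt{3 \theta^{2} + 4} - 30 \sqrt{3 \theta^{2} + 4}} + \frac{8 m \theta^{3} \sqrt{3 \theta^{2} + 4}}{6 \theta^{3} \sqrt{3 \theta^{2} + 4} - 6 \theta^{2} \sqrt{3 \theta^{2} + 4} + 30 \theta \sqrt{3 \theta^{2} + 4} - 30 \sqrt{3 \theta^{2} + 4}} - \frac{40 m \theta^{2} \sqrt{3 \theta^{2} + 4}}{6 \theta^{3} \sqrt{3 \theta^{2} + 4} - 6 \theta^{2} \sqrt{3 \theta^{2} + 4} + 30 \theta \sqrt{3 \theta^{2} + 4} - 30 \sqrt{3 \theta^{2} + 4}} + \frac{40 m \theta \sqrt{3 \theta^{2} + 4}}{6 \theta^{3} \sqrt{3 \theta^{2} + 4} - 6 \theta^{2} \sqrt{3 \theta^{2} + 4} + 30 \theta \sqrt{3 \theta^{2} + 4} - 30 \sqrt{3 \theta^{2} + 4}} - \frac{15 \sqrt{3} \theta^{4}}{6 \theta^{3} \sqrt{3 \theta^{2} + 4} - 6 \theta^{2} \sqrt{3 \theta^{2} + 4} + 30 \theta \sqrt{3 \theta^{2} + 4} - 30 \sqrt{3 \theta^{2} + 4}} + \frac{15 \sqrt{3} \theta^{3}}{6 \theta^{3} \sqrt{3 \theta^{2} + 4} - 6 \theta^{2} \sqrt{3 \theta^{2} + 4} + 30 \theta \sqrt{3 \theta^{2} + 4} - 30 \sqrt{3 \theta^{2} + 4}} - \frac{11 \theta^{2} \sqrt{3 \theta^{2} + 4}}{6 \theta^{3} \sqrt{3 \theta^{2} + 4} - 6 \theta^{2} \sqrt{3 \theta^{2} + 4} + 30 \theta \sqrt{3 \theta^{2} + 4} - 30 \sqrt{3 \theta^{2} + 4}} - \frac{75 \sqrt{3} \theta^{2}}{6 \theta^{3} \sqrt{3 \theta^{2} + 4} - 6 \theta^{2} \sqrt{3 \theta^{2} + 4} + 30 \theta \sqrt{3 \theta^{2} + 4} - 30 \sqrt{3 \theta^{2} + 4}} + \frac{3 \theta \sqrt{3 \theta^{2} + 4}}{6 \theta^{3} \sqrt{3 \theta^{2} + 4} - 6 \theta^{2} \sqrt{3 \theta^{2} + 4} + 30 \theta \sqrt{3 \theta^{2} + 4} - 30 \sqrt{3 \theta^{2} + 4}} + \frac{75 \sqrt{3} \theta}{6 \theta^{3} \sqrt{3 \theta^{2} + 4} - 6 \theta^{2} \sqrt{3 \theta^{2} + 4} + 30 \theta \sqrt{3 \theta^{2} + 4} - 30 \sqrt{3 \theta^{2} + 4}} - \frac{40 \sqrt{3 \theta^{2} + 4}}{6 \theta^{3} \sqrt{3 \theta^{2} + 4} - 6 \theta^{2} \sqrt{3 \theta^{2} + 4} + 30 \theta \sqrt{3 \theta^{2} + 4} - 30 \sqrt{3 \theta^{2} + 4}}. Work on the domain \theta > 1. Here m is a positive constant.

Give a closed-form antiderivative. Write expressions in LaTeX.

An antiderivative is F(\theta) = - \frac{2 m \theta^{2}}{3} - \frac{5 \sqrt{\theta^{2} + \frac{4}{3}}}{2} - \frac{4 \log{\left(\frac{3 \theta}{2} - \frac{3}{2} \right)}}{3} - \frac{\log{\left(\theta^{2} + 5 \right)}}{4}.

The integrand splits into summands that can be handled one at a time.
Check: d/d\theta[- \frac{2 m \theta^{2}}{3} - \frac{5 \sqrt{\theta^{2} + \frac{4}{3}}}{2} - \frac{4 \log{\left(\frac{3 \theta}{2} - \frac{3}{2} \right)}}{3} - \frac{\log{\left(\theta^{2} + 5 \right)}}{4}] = \frac{- 8 m \theta^{4} \sqrt{3 \theta^{2} + 4} + 8 m \theta^{3} \sqrt{3 \theta^{2} + 4} - 40 m \theta^{2} \sqrt{3 \theta^{2} + 4} + 40 m \theta \sqrt{3 \theta^{2} + 4} - 15 \sqrt{3} \theta^{4} + 15 \sqrt{3} \theta^{3} - 11 \theta^{2} \sqrt{3 \theta^{2} + 4} - 75 \sqrt{3} \theta^{2} + 3 \theta \sqrt{3 \theta^{2} + 4} + 75 \sqrt{3} \theta - 40 \sqrt{3 \theta^{2} + 4}}{6 \theta^{3} \sqrt{3 \theta^{2} + 4} - 6 \theta^{2} \sqrt{3 \theta^{2} + 4} + 30 \theta \sqrt{3 \theta^{2} + 4} - 30 \sqrt{3 \theta^{2} + 4}}, which equals f(\theta).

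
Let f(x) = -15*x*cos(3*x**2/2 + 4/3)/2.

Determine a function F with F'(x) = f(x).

f matches the chain-rule pattern g'(h)*h' with inner function h(x) = 3*x**2/2 + 4/3; substituting u = h(x) collapses the integral.
Check: d/dx[-5*sin(3*x**2/2 + 4/3)/2] = -15*x*cos(3*x**2/2 + 4/3)/2 = f(x).

An antiderivative is F(x) = -5*sin(3*x**2/2 + 4/3)/2.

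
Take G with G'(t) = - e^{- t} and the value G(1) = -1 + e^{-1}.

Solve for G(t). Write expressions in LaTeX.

Whatever form G(t) takes, its d/dt must return the stated G'(t).
A general antiderivative is e^{- t} + C.
The condition gives C = -1 + e^{-1} - (e^{-1}) = -1.
So G(t) = - \left(e^{t} - 1\right) e^{- t}.
Check: d/dt[- \left(e^{t} - 1\right) e^{- t}] = - e^{- t} = G'(t).

G(t) = - \left(e^{t} - 1\right) e^{- t}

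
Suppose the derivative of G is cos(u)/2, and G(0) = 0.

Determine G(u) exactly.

Any candidate G(u) must reproduce the stated G'(u) exactly.
A general antiderivative is sin(u)/2 + C.
The condition gives C = 0 - (0) = 0.
So G(u) = sin(u)/2.
Check: d/du[sin(u)/2] = cos(u)/2 = G'(u).

G(u) = sin(u)/2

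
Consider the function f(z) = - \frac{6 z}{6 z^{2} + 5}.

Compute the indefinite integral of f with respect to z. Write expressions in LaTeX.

F(z) = - \frac{\log{\left(3 z^{2} + \frac{5}{2} \right)}}{2} + C

The substitution u = 3 z^{2} + \frac{5}{2} works: f is exactly (dF/du)*(du/dz) for that inner function.
Check: d/dz[- \frac{\log{\left(3 z^{2} + \frac{5}{2} \right)}}{2}] = - \frac{6 z}{6 z^{2} + 5} = f(z).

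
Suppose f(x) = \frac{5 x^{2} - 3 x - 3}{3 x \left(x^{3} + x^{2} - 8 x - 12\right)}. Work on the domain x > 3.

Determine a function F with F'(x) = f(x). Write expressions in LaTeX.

Factor the denominator (3 x \left(x - 3\right) \left(x + 2\right)^{2}) and decompose: f = - \frac{23}{100 \left(x + 2\right)} + \frac{23}{30 \left(x + 2\right)^{2}} + \frac{11}{75 \left(x - 3\right)} + \frac{1}{12 x}; each piece integrates to a log, atan, or power term.
Check: d/dx[- \frac{- 25 x \log{\left(x \right)} - 44 x \log{\left(x - 3 \right)} + 69 x \log{\left(x + 2 \right)} - 50 \log{\left(x \right)} - 88 \log{\left(x - 3 \right)} + 138 \log{\left(x + 2 \right)} + 230}{300 \left(x + 2\right)}] = \frac{5 x^{2} - 3 x - 3}{3 x^{4} + 3 x^{3} - 24 x^{2} - 36 x}, which equals f(x).

An antiderivative is F(x) = - \frac{- 25 x \log{\left(x \right)} - 44 x \log{\left(x - 3 \right)} + 69 x \log{\left(x + 2 \right)} - 50 \log{\left(x \right)} - 88 \log{\left(x - 3 \right)} + 138 \log{\left(x + 2 \right)} + 230}{300 \left(x + 2\right)}.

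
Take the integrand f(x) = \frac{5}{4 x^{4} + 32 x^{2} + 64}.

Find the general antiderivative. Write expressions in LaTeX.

Whatever form F(x) takes, F'(x) = f(x) is non-negotiable.
Check: d/dx[\frac{5 \left(2 x + \left(x^{2} + 4\right) \operatorname{atan}{\left(\frac{x}{2} \right)}\right)}{64 \left(x^{2} + 4\right)}] = \frac{5}{4 x^{4} + 32 x^{2} + 64} = f(x).

F(x) = \frac{5 \left(2 x + \left(x^{2} + 4\right) \operatorname{atan}{\left(\frac{x}{2} \right)}\right)}{64 \left(x^{2} + 4\right)} + C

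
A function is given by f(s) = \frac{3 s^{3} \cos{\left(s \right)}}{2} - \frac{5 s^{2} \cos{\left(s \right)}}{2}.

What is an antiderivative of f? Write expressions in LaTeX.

An antiderivative is F(s) = \frac{3 s^{3} \sin{\left(s \right)} - 5 s^{2} \sin{\left(s \right)} + 9 s^{2} \cos{\left(s \right)} - 18 s \sin{\left(s \right)} - 10 s \cos{\left(s \right)} + 10 \sin{\left(s \right)} - 18 \cos{\left(s \right)}}{2}.

Integrate term by term and add the pieces.
Check: d/ds[\frac{3 s^{3} \sin{\left(s \right)} - 5 s^{2} \sin{\left(s \right)} + 9 s^{2} \cos{\left(s \right)} - 18 s \sin{\left(s \right)} - 10 s \cos{\left(s \right)} + 10 \sin{\left(s \right)} - 18 \cos{\left(s \right)}}{2}] = \frac{3 s^{3} \cos{\left(s \right)}}{2} - \frac{5 s^{2} \cos{\left(s \right)}}{2} = f(s).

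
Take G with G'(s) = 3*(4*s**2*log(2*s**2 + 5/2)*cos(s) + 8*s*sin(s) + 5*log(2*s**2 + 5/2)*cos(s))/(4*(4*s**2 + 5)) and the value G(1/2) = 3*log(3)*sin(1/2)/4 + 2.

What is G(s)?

G(s) = 3*log(2*s**2 + 5/2)*sin(s)/4 + 2

Recognize the product-rule pattern: G'(s) = u'v + uv' with u = 3*log(2*s**2 + 5/2)/4, v = sin(s), so integration by parts undoes it.
A general antiderivative is 3*log(2*s**2 + 5/2)*sin(s)/4 + C.
The condition gives C = 3*log(3)*sin(1/2)/4 + 2 - (3*log(3)*sin(1/2)/4) = 2.
So G(s) = 3*log(2*s**2 + 5/2)*sin(s)/4 + 2.
Check: d/ds[3*log(2*s**2 + 5/2)*sin(s)/4 + 2] = (12*s**2*log(2*s**2 + 5/2)*cos(s) + 24*s*sin(s) + 15*log(2*s**2 + 5/2)*cos(s))/(16*s**2 + 20), which equals G'(s).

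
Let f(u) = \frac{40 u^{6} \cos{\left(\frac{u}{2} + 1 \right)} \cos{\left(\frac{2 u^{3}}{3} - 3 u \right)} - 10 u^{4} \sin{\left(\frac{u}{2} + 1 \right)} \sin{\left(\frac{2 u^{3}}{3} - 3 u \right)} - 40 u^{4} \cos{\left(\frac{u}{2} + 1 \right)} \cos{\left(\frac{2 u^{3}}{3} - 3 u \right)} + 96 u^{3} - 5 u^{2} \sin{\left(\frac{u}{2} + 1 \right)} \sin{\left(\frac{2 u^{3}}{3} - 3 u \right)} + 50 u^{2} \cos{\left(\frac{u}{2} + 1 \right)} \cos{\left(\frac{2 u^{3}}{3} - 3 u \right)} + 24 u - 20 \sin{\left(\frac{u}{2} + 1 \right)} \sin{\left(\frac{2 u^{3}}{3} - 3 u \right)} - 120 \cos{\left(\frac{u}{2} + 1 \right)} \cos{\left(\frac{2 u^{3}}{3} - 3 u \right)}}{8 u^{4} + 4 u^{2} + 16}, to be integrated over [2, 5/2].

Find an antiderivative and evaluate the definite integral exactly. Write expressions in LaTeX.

A first test for any F(u): its u-derivative must equal f(u) identically.
F(u) = \frac{6 \log{\left(u^{4} + \frac{u^{2}}{2} + 2 \right)} + 5 \sin{\left(\frac{2 u^{3}}{3} - 3 u \right)} \cos{\left(\frac{u}{2} + 1 \right)}}{2} is an antiderivative of f.
Check: d/du[\frac{6 \log{\left(u^{4} + \frac{u^{2}}{2} + 2 \right)} + 5 \sin{\left(\frac{2 u^{3}}{3} - 3 u \right)} \cos{\left(\frac{u}{2} + 1 \right)}}{2}] = \frac{40 u^{6} \cos{\left(\frac{u}{2} + 1 \right)} \cos{\left(\frac{2 u^{3}}{3} - 3 u \right)} - 10 u^{4} \sin{\left(\frac{u}{2} + 1 \right)} \sin{\left(\frac{2 u^{3}}{3} - 3 u \right)} - 40 u^{4} \cos{\left(\frac{u}{2} + 1 \right)} \cos{\left(\frac{2 u^{3}}{3} - 3 u \right)} + 96 u^{3} - 5 u^{2} \sin{\left(\frac{u}{2} + 1 \right)} \sin{\left(\frac{2 u^{3}}{3} - 3 u \right)} + 50 u^{2} \cos{\left(\frac{u}{2} + 1 \right)} \cos{\left(\frac{2 u^{3}}{3} - 3 u \right)} + 24 u - 20 \sin{\left(\frac{u}{2} + 1 \right)} \sin{\left(\frac{2 u^{3}}{3} - 3 u \right)} - 120 \cos{\left(\frac{u}{2} + 1 \right)} \cos{\left(\frac{2 u^{3}}{3} - 3 u \right)}}{8 u^{4} + 4 u^{2} + 16} = f(u).
F(5/2) = \frac{5 \sin{\left(\frac{35}{12} \right)} \cos{\left(\frac{9}{4} \right)}}{2} + 3 \log{\left(\frac{707}{16} \right)}; F(2) = - \frac{5 \sin{\left(\frac{2}{3} \right)} \cos{\left(2 \right)}}{2} + 3 \log{\left(20 \right)}.
Integral = F(5/2) - F(2) = - 3 \log{\left(20 \right)} + \frac{5 \sin{\left(\frac{2}{3} \right)} \cos{\left(2 \right)}}{2} + \frac{5 \sin{\left(\frac{35}{12} \right)} \cos{\left(\frac{9}{4} \right)}}{2} + 3 \log{\left(\frac{707}{16} \right)}.

Antiderivative: F(u) = \frac{6 \log{\left(u^{4} + \frac{u^{2}}{2} + 2 \right)} + 5 \sin{\left(\frac{2 u^{3}}{3} - 3 u \right)} \cos{\left(\frac{u}{2} + 1 \right)}}{2}; value = - 3 \log{\left(20 \right)} + \frac{5 \sin{\left(\frac{2}{3} \right)} \cos{\left(2 \right)}}{2} + \frac{5 \sin{\left(\frac{35}{12} \right)} \cos{\left(\frac{9}{4} \right)}}{2} + 3 \log{\left(\frac{707}{16} \right)}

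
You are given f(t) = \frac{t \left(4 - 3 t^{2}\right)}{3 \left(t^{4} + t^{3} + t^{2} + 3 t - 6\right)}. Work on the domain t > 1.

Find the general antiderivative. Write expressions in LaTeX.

Factor the denominator (3 \left(t - 1\right) \left(t + 2\right) \left(t^{2} + 3\right)) and decompose: f = - \frac{13 \left(5 t - 3\right)}{84 \left(t^{2} + 3\right)} - \frac{16}{63 \left(t + 2\right)} + \frac{1}{36 \left(t - 1\right)}; each piece integrates to a log, atan, or power term.
Check: d/dt[\frac{14 \log{\left(t - 1 \right)} - 128 \log{\left(t + 2 \right)} - 195 \log{\left(t^{2} + 3 \right)} + 78 \sqrt{3} \operatorname{atan}{\left(\frac{\sqrt{3} t}{3} \right)}}{504}] = \frac{- 3 t^{3} + 4 t}{3 t^{4} + 3 t^{3} + 3 t^{2} + 9 t - 18}, which equals f(t).

F(t) = \frac{14 \log{\left(t - 1 \right)} - 128 \log{\left(t + 2 \right)} - 195 \log{\left(t^{2} + 3 \right)} + 78 \sqrt{3} \operatorname{atan}{\left(\frac{\sqrt{3} t}{3} \right)}}{504} + C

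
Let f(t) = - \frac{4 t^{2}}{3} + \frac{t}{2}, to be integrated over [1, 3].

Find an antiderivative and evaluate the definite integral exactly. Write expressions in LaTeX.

Integrate term by term and add the pieces.
F(t) = - \frac{4 t^{3}}{9} + \frac{t^{2}}{4} is an antiderivative of f.
Check: d/dt[- \frac{4 t^{3}}{9} + \frac{t^{2}}{4}] = - \frac{4 t^{2}}{3} + \frac{t}{2} = f(t).
F(3) = - \frac{39}{4}; F(1) = - \frac{7}{36}.
Integral = F(3) - F(1) = - \frac{86}{9}.

Antiderivative: F(t) = - \frac{4 t^{3}}{9} + \frac{t^{2}}{4}; value = - \frac{86}{9}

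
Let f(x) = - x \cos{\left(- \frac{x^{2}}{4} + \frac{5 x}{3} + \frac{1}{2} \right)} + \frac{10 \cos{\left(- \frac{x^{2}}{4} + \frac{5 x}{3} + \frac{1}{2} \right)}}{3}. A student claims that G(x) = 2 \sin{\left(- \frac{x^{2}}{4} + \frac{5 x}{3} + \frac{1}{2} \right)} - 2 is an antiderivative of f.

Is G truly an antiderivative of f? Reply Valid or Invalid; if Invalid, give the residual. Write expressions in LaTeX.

Valid: G'(x) = f(x).

d/dx[G] = - x \cos{\left(- \frac{x^{2}}{4} + \frac{5 x}{3} + \frac{1}{2} \right)} + \frac{10 \cos{\left(- \frac{x^{2}}{4} + \frac{5 x}{3} + \frac{1}{2} \right)}}{3}
This equals f(x) exactly, so the claim holds.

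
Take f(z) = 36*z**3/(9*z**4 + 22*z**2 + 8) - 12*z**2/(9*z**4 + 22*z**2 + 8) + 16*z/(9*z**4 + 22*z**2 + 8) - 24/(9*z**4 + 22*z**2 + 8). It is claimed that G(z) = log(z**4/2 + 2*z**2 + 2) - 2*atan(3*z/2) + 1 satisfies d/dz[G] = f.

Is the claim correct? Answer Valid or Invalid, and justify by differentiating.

d/dz[G] = (36*z**3 - 12*z**2 + 16*z - 24)/(9*z**4 + 22*z**2 + 8)
This equals f(z) exactly, so the claim holds.

Valid - differentiating G returns exactly f.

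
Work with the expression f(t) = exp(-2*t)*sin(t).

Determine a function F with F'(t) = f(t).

An antiderivative is F(t) = -2*exp(-2*t)*sin(t)/5 - exp(-2*t)*cos(t)/5.

Differentiate the proposed F(t) back; it has to land on f(t) exactly.
Check: d/dt[-2*exp(-2*t)*sin(t)/5 - exp(-2*t)*cos(t)/5] = exp(-2*t)*sin(t) = f(t).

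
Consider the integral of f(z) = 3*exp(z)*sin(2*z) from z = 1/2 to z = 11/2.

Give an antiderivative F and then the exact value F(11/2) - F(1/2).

A first test for any F(z): its z-derivative must equal f(z) identically.
F(z) = 3*exp(z)*sin(2*z)/5 - 6*exp(z)*cos(2*z)/5 is an antiderivative of f.
Check: d/dz[3*exp(z)*sin(2*z)/5 - 6*exp(z)*cos(2*z)/5] = 3*exp(z)*sin(2*z) = f(z).
F(11/2) = 3*exp(11/2)*sin(11)/5 - 6*exp(11/2)*cos(11)/5; F(1/2) = -6*exp(1/2)*cos(1)/5 + 3*exp(1/2)*sin(1)/5.
Integral = F(11/2) - F(1/2) = 3*exp(11/2)*sin(11)/5 - 6*exp(11/2)*cos(11)/5 - 3*exp(1/2)*sin(1)/5 + 6*exp(1/2)*cos(1)/5.

Antiderivative: F(z) = 3*exp(z)*sin(2*z)/5 - 6*exp(z)*cos(2*z)/5; value = 3*exp(11/2)*sin(11)/5 - 6*exp(11/2)*cos(11)/5 - 3*exp(1/2)*sin(1)/5 + 6*exp(1/2)*cos(1)/5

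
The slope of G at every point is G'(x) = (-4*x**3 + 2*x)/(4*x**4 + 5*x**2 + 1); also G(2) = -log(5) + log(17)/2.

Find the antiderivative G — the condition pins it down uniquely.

For G(x) to be correct, d/dx[G] must agree with the stated G'(x) identically.
A general antiderivative is -log(x**2 + 1) + log(4*x**2 + 1)/2 + C.
The condition gives C = -log(5) + log(17)/2 - (-log(5) + log(17)/2) = 0.
So G(x) = -log(x**2 + 1) + log(4*x**2 + 1)/2.
Check: d/dx[-log(x**2 + 1) + log(4*x**2 + 1)/2] = (-4*x**3 + 2*x)/(4*x**4 + 5*x**2 + 1) = G'(x).

G(x) = -log(x**2 + 1) + log(4*x**2 + 1)/2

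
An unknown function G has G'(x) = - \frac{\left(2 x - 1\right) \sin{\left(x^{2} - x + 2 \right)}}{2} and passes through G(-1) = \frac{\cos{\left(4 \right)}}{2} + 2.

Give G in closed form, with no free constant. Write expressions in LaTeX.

G(x) = \frac{\cos{\left(x^{2} - x + 2 \right)}}{2} + 2

G'(x) matches the chain-rule pattern g'(h)*h' with inner function h(x) = x^{2} - x + 2; substituting u = h(x) collapses the integral.
A general antiderivative is \frac{\cos{\left(x^{2} - x + 2 \right)}}{2} + C.
The condition gives C = \frac{\cos{\left(4 \right)}}{2} + 2 - (\frac{\cos{\left(4 \right)}}{2}) = 2.
So G(x) = \frac{\cos{\left(x^{2} - x + 2 \right)}}{2} + 2.
Check: d/dx[\frac{\cos{\left(x^{2} - x + 2 \right)}}{2} + 2] = - x \sin{\left(x^{2} - x + 2 \right)} + \frac{\sin{\left(x^{2} - x + 2 \right)}}{2}, which equals G'(x).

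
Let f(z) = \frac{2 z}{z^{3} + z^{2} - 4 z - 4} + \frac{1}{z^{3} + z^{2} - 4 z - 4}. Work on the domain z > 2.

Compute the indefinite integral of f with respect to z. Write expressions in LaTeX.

F(z) = \frac{5 \log{\left(z - 2 \right)}}{12} + \frac{\log{\left(z + 1 \right)}}{3} - \frac{3 \log{\left(z + 2 \right)}}{4} + C

The denominator factors as \left(z - 2\right) \left(z + 1\right) \left(z + 2\right); partial fractions split f into directly integrable pieces: - \frac{3}{4 \left(z + 2\right)} + \frac{1}{3 \left(z + 1\right)} + \frac{5}{12 \left(z - 2\right)}.
Check: d/dz[\frac{5 \log{\left(z - 2 \right)}}{12} + \frac{\log{\left(z + 1 \right)}}{3} - \frac{3 \log{\left(z + 2 \right)}}{4}] = \frac{2 z + 1}{z^{3} + z^{2} - 4 z - 4}, which equals f(z).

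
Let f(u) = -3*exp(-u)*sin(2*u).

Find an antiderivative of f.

An antiderivative is F(u) = 3*(sin(2*u) + 2*cos(2*u))*exp(-u)/5.

Recover f(u) by differentiating a candidate F(u); any mismatch rules it out.
Check: d/du[3*(sin(2*u) + 2*cos(2*u))*exp(-u)/5] = -3*exp(-u)*sin(2*u) = f(u).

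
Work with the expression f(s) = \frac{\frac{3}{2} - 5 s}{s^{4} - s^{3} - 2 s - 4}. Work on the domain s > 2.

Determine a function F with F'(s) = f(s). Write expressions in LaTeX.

An antiderivative is F(s) = - \frac{17 \log{\left(s - 2 \right)}}{36} - \frac{13 \log{\left(s + 1 \right)}}{18} + \frac{43 \log{\left(s^{2} + 2 \right)}}{72} + \frac{\sqrt{2} \operatorname{atan}{\left(\frac{\sqrt{2} s}{2} \right)}}{9}.

The denominator factors as 2 \left(s - 2\right) \left(s + 1\right) \left(s^{2} + 2\right); partial fractions split f into directly integrable pieces: \frac{43 s + 8}{36 \left(s^{2} + 2\right)} - \frac{13}{18 \left(s + 1\right)} - \frac{17}{36 \left(s - 2\right)}.
Check: d/ds[- \frac{17 \log{\left(s - 2 \right)}}{36} - \frac{13 \log{\left(s + 1 \right)}}{18} + \frac{43 \log{\left(s^{2} + 2 \right)}}{72} + \frac{\sqrt{2} \operatorname{atan}{\left(\frac{\sqrt{2} s}{2} \right)}}{9}] = \frac{3 - 10 s}{2 s^{4} - 2 s^{3} - 4 s - 8}, which equals f(s).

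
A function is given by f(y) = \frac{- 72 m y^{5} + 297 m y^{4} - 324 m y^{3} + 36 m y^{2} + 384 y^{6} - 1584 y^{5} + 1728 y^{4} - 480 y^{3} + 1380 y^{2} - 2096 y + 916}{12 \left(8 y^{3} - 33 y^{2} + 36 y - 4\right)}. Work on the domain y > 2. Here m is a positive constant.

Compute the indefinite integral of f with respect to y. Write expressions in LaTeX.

F(y) = \frac{- 3 m y^{4} + 6 m y^{3} + 12 y^{5} - 24 y^{4} - 36 y^{2} + 24 y \log{\left(4 y - \frac{1}{2} \right)} + 72 y - 48 \log{\left(4 y - \frac{1}{2} \right)} + 4}{12 y - 24} + C

Check any antiderivative F(y) by computing F'(y) and comparing it with f(y).
Check: d/dy[\frac{- 3 m y^{4} + 6 m y^{3} + 12 y^{5} - 24 y^{4} - 36 y^{2} + 24 y \log{\left(4 y - \frac{1}{2} \right)} + 72 y - 48 \log{\left(4 y - \frac{1}{2} \right)} + 4}{12 y - 24}] = \frac{- 72 m y^{5} + 297 m y^{4} - 324 m y^{3} + 36 m y^{2} + 384 y^{6} - 1584 y^{5} + 1728 y^{4} - 480 y^{3} + 1380 y^{2} - 2096 y + 916}{96 y^{3} - 396 y^{2} + 432 y - 48}, which equals f(y).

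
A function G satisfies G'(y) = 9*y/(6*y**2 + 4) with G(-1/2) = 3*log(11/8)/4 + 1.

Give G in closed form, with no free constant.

G'(y) matches the chain-rule pattern g'(h)*h' with inner function h(y) = 3*y**2/2 + 1; substituting u = h(y) collapses the integral.
A general antiderivative is 3*log(3*y**2/2 + 1)/4 + C.
The condition gives C = 3*log(11/8)/4 + 1 - (3*log(11/8)/4) = 1.
So G(y) = (3*log(3*y**2/2 + 1) + 4)/4.
Check: d/dy[(3*log(3*y**2/2 + 1) + 4)/4] = 9*y/(6*y**2 + 4) = G'(y).

G(y) = (3*log(3*y**2/2 + 1) + 4)/4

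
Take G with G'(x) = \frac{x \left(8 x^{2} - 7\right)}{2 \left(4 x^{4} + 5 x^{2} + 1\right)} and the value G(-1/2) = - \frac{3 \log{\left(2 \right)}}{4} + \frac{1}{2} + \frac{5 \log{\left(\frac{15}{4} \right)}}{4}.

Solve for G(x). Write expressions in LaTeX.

Whatever form G(x) takes, its d/dx must return the stated G'(x).
A general antiderivative is \frac{5 \log{\left(3 x^{2} + 3 \right)}}{4} - \frac{3 \log{\left(4 x^{2} + 1 \right)}}{4} + C.
The condition gives C = - \frac{3 \log{\left(2 \right)}}{4} + \frac{1}{2} + \frac{5 \log{\left(\frac{15}{4} \right)}}{4} - (- \frac{3 \log{\left(2 \right)}}{4} + \frac{5 \log{\left(\frac{15}{4} \right)}}{4}) = \frac{1}{2}.
So G(x) = \frac{5 \log{\left(3 x^{2} + 3 \right)}}{4} - \frac{3 \log{\left(4 x^{2} + 1 \right)}}{4} + \frac{1}{2}.
Check: d/dx[\frac{5 \log{\left(3 x^{2} + 3 \right)}}{4} - \frac{3 \log{\left(4 x^{2} + 1 \right)}}{4} + \frac{1}{2}] = \frac{8 x^{3} - 7 x}{8 x^{4} + 10 x^{2} + 2}, which equals G'(x).

G(x) = \frac{5 \log{\left(3 x^{2} + 3 \right)}}{4} - \frac{3 \log{\left(4 x^{2} + 1 \right)}}{4} + \frac{1}{2}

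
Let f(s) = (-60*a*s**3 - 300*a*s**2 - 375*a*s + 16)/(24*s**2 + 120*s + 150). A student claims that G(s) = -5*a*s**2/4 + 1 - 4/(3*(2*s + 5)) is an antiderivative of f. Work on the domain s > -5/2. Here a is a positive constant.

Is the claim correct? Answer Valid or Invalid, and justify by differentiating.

Valid - differentiating G returns exactly f.

d/ds[G] = (-60*a*s**3 - 300*a*s**2 - 375*a*s + 16)/(24*s**2 + 120*s + 150)
This equals f(s) exactly, so the claim holds.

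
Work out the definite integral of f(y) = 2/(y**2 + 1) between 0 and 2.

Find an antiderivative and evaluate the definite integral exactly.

An antiderivative F(y) passes only if d/dy[F] lands on f(y) exactly.
F(y) = 2*atan(y) is an antiderivative of f.
Check: d/dy[2*atan(y)] = 2/(y**2 + 1) = f(y).
F(2) = 2*atan(2); F(0) = 0.
Integral = F(2) - F(0) = 2*atan(2).

Antiderivative: F(y) = 2*atan(y); value = 2*atan(2)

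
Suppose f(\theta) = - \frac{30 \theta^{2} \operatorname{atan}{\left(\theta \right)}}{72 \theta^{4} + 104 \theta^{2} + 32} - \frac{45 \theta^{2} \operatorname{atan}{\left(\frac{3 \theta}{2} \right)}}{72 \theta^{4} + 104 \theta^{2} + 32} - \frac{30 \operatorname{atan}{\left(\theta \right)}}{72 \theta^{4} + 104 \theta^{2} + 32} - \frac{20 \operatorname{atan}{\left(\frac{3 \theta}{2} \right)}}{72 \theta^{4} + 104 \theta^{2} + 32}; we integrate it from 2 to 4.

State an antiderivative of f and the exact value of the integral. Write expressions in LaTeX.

Recognize the product-rule pattern: f = u'v + uv' with u = - \frac{5 \operatorname{atan}{\left(\theta \right)}}{8}, v = \operatorname{atan}{\left(\frac{3 \theta}{2} \right)}, so integration by parts undoes it.
F(\theta) = - \frac{5 \operatorname{atan}{\left(\theta \right)} \operatorname{atan}{\left(\frac{3 \theta}{2} \right)}}{8} is an antiderivative of f.
Check: d/d\theta[- \frac{5 \operatorname{atan}{\left(\theta \right)} \operatorname{atan}{\left(\frac{3 \theta}{2} \right)}}{8}] = \frac{- 30 \theta^{2} \operatorname{atan}{\left(\theta \right)} - 45 \theta^{2} \operatorname{atan}{\left(\frac{3 \theta}{2} \right)} - 30 \operatorname{atan}{\left(\theta \right)} - 20 \operatorname{atan}{\left(\frac{3 \theta}{2} \right)}}{72 \theta^{4} + 104 \theta^{2} + 32}, which equals f(\theta).
F(4) = - \frac{5 \operatorname{atan}{\left(4 \right)} \operatorname{atan}{\left(6 \right)}}{8}; F(2) = - \frac{5 \operatorname{atan}{\left(2 \right)} \operatorname{atan}{\left(3 \right)}}{8}.
Integral = F(4) - F(2) = - \frac{5 \operatorname{atan}{\left(4 \right)} \operatorname{atan}{\left(6 \right)}}{8} + \frac{5 \operatorname{atan}{\left(2 \right)} \operatorname{atan}{\left(3 \right)}}{8}.

Antiderivative: F(\theta) = - \frac{5 \operatorname{atan}{\left(\theta \right)} \operatorname{atan}{\left(\frac{3 \theta}{2} \right)}}{8}; value = - \frac{5 \operatorname{atan}{\left(4 \right)} \operatorname{atan}{\left(6 \right)}}{8} + \frac{5 \operatorname{atan}{\left(2 \right)} \operatorname{atan}{\left(3 \right)}}{8}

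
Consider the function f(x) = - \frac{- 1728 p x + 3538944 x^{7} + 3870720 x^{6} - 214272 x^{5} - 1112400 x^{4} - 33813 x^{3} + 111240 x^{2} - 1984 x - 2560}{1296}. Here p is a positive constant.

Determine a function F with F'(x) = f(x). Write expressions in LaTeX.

An antiderivative is F(x) = \frac{10368 p x^{2} - \left(48 x^{2} + 15 x - 8\right)^{4}}{15552}.

An antiderivative F(x) passes only if d/dx[F] lands on f(x) exactly.
Check: d/dx[\frac{10368 p x^{2} - \left(48 x^{2} + 15 x - 8\right)^{4}}{15552}] = \frac{4 p x}{3} - \frac{8192 x^{7}}{3} - \frac{8960 x^{6}}{3} + \frac{496 x^{5}}{3} + \frac{2575 x^{4}}{3} + \frac{3757 x^{3}}{144} - \frac{515 x^{2}}{6} + \frac{124 x}{81} + \frac{160}{81}, which equals f(x).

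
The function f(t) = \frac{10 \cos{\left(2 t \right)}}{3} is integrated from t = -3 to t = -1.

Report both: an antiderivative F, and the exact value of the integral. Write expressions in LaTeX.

Antiderivative: F(t) = \frac{5 \sin{\left(2 t \right)}}{3}; value = - \frac{5 \sin{\left(2 \right)}}{3} + \frac{5 \sin{\left(6 \right)}}{3}

Differentiate the proposed F(t) back; it has to land on f(t) exactly.
F(t) = \frac{5 \sin{\left(2 t \right)}}{3} is an antiderivative of f.
Check: d/dt[\frac{5 \sin{\left(2 t \right)}}{3}] = \frac{10 \cos{\left(2 t \right)}}{3} = f(t).
F(-1) = - \frac{5 \sin{\left(2 \right)}}{3}; F(-3) = - \frac{5 \sin{\left(6 \right)}}{3}.
Integral = F(-1) - F(-3) = - \frac{5 \sin{\left(2 \right)}}{3} + \frac{5 \sin{\left(6 \right)}}{3}.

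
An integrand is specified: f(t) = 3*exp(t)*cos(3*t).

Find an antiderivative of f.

An antiderivative is F(t) = 3*(3*sin(3*t) + cos(3*t))*exp(t)/10.

Since d/dt undoes antidifferentiation here, F'(t) = f(t) is required of F(t).
Check: d/dt[3*(3*sin(3*t) + cos(3*t))*exp(t)/10] = 3*exp(t)*cos(3*t) = f(t).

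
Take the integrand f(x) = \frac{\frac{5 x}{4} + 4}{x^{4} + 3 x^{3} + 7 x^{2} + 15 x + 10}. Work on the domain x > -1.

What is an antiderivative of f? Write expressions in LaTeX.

An antiderivative is F(x) = \frac{11 \log{\left(x + 1 \right)}}{24} - \frac{\log{\left(x + 2 \right)}}{6} - \frac{7 \log{\left(x^{2} + 5 \right)}}{48} + \frac{\sqrt{5} \operatorname{atan}{\left(\frac{\sqrt{5} x}{5} \right)}}{40}.

The denominator factors as 4 \left(x + 1\right) \left(x + 2\right) \left(x^{2} + 5\right); partial fractions split f into directly integrable pieces: - \frac{7 x - 3}{24 \left(x^{2} + 5\right)} - \frac{1}{6 \left(x + 2\right)} + \frac{11}{24 \left(x + 1\right)}.
Check: d/dx[\frac{11 \log{\left(x + 1 \right)}}{24} - \frac{\log{\left(x + 2 \right)}}{6} - \frac{7 \log{\left(x^{2} + 5 \right)}}{48} + \frac{\sqrt{5} \operatorname{atan}{\left(\frac{\sqrt{5} x}{5} \right)}}{40}] = \frac{5 x + 16}{4 x^{4} + 12 x^{3} + 28 x^{2} + 60 x + 40}, which equals f(x).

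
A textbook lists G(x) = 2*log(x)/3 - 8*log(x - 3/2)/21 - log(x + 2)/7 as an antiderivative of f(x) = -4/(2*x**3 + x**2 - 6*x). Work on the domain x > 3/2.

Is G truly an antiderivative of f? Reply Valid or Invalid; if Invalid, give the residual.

Invalid: d/dx[G] - f = 1/(7*x + 14), which is not 0.

d/dx[G] = (2*x**2 - 3*x - 28)/(14*x**3 + 7*x**2 - 42*x)
d/dx[G] - f(x) = 1/(7*x + 14) != 0.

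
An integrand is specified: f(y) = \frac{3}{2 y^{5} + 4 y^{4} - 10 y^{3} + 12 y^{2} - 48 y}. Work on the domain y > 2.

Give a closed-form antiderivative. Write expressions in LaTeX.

An antiderivative is F(y) = - \frac{\log{\left(y \right)}}{16} + \frac{\log{\left(y - 2 \right)}}{56} + \frac{\log{\left(y + 4 \right)}}{304} + \frac{11 \log{\left(y^{2} + 3 \right)}}{532} - \frac{\sqrt{3} \operatorname{atan}{\left(\frac{\sqrt{3} y}{3} \right)}}{133}.

Factor the denominator (2 y \left(y - 2\right) \left(y + 4\right) \left(y^{2} + 3\right)) and decompose: f = \frac{11 y - 6}{266 \left(y^{2} + 3\right)} + \frac{1}{304 \left(y + 4\right)} + \frac{1}{56 \left(y - 2\right)} - \frac{1}{16 y}; each piece integrates to a log, atan, or power term.
Check: d/dy[- \frac{\log{\left(y \right)}}{16} + \frac{\log{\left(y - 2 \right)}}{56} + \frac{\log{\left(y + 4 \right)}}{304} + \frac{11 \log{\left(y^{2} + 3 \right)}}{532} - \frac{\sqrt{3} \operatorname{atan}{\left(\frac{\sqrt{3} y}{3} \right)}}{133}] = \frac{3}{2 y^{5} + 4 y^{4} - 10 y^{3} + 12 y^{2} - 48 y} = f(y).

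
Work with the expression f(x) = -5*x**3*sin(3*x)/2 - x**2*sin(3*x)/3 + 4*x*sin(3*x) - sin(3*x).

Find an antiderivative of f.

Integrate term by term and add the pieces.
Check: d/dx[(135*x**3*cos(3*x) - 135*x**2*sin(3*x) + 18*x**2*cos(3*x) - 12*x*sin(3*x) - 306*x*cos(3*x) + 102*sin(3*x) + 50*cos(3*x))/162] = -5*x**3*sin(3*x)/2 - x**2*sin(3*x)/3 + 4*x*sin(3*x) - sin(3*x) = f(x).

An antiderivative is F(x) = (135*x**3*cos(3*x) - 135*x**2*sin(3*x) + 18*x**2*cos(3*x) - 12*x*sin(3*x) - 306*x*cos(3*x) + 102*sin(3*x) + 50*cos(3*x))/162.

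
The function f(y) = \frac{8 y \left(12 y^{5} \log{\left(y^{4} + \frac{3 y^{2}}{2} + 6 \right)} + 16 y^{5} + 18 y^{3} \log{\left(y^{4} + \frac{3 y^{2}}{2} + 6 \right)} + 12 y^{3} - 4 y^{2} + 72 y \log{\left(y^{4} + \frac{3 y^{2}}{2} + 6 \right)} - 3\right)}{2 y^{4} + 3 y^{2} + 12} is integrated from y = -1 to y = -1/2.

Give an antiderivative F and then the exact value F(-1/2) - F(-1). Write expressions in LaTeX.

Antiderivative: F(y) = 16 y^{3} \log{\left(y^{4} + \frac{3 y^{2}}{2} + 6 \right)} - 4 \log{\left(y^{4} + \frac{3 y^{2}}{2} + 6 \right)}; value = - 6 \log{\left(\frac{103}{16} \right)} + 20 \log{\left(\frac{17}{2} \right)}

f has the shape u'v + uv' for u = 16 y^{3} - 4 and v = \log{\left(y^{4} + \frac{3 y^{2}}{2} + 6 \right)} — it is the derivative of the product u*v.
F(y) = 16 y^{3} \log{\left(y^{4} + \frac{3 y^{2}}{2} + 6 \right)} - 4 \log{\left(y^{4} + \frac{3 y^{2}}{2} + 6 \right)} is an antiderivative of f.
Check: d/dy[16 y^{3} \log{\left(y^{4} + \frac{3 y^{2}}{2} + 6 \right)} - 4 \log{\left(y^{4} + \frac{3 y^{2}}{2} + 6 \right)}] = \frac{96 y^{6} \log{\left(y^{4} + \frac{3 y^{2}}{2} + 6 \right)} + 128 y^{6} + 144 y^{4} \log{\left(y^{4} + \frac{3 y^{2}}{2} + 6 \right)} + 96 y^{4} - 32 y^{3} + 576 y^{2} \log{\left(y^{4} + \frac{3 y^{2}}{2} + 6 \right)} - 24 y}{2 y^{4} + 3 y^{2} + 12}, which equals f(y).
F(-1/2) = - 6 \log{\left(\frac{103}{16} \right)}; F(-1) = - 20 \log{\left(\frac{17}{2} \right)}.
Integral = F(-1/2) - F(-1) = - 6 \log{\left(\frac{103}{16} \right)} + 20 \log{\left(\frac{17}{2} \right)}.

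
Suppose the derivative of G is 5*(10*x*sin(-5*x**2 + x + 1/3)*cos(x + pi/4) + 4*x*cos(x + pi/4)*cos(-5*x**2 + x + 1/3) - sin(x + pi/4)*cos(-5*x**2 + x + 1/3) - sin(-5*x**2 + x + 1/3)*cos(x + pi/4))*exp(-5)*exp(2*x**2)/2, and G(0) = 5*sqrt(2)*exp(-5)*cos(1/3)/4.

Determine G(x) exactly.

Any candidate G(x) must reproduce the stated G'(x) exactly.
A general antiderivative is 5*exp(2*x**2 - 5)*cos(x + pi/4)*cos(-5*x**2 + x + 1/3)/2 + C.
The condition gives C = 5*sqrt(2)*exp(-5)*cos(1/3)/4 - (5*sqrt(2)*exp(-5)*cos(1/3)/4) = 0.
So G(x) = 5*exp(-5)*exp(2*x**2)*cos(x + pi/4)*cos(-5*x**2 + x + 1/3)/2.
Check: d/dx[5*exp(-5)*exp(2*x**2)*cos(x + pi/4)*cos(-5*x**2 + x + 1/3)/2] = (50*x*exp(2*x**2)*sin(-5*x**2 + x + 1/3)*cos(x + pi/4) + 20*x*exp(2*x**2)*cos(x + pi/4)*cos(-5*x**2 + x + 1/3) - 5*exp(2*x**2)*sin(x + pi/4)*cos(-5*x**2 + x + 1/3) - 5*exp(2*x**2)*sin(-5*x**2 + x + 1/3)*cos(x + pi/4))*exp(-5)/2, which equals G'(x).

G(x) = 5*exp(-5)*exp(2*x**2)*cos(x + pi/4)*cos(-5*x**2 + x + 1/3)/2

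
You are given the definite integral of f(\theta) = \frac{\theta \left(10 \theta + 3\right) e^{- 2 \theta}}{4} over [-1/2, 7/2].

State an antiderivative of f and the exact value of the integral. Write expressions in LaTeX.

f has the shape u'v + uv' for u = - \frac{5 \theta^{2}}{4} - \frac{13 \theta}{8} - \frac{13}{16} and v = e^{- 2 \theta} — it is the derivative of the product u*v.
F(\theta) = \frac{\left(- 20 \theta^{2} - 26 \theta - 13\right) e^{- 2 \theta}}{16} is an antiderivative of f.
Check: d/d\theta[\frac{\left(- 20 \theta^{2} - 26 \theta - 13\right) e^{- 2 \theta}}{16}] = \frac{\left(10 \theta^{2} + 3 \theta\right) e^{- 2 \theta}}{4}, which equals f(\theta).
F(7/2) = - \frac{349}{16 e^{7}}; F(-1/2) = - \frac{5 e}{16}.
Integral = F(7/2) - F(-1/2) = - \frac{349}{16 e^{7}} + \frac{5 e}{16}.

Antiderivative: F(\theta) = \frac{\left(- 20 \theta^{2} - 26 \theta - 13\right) e^{- 2 \theta}}{16}; value = - \frac{349}{16 e^{7}} + \frac{5 e}{16}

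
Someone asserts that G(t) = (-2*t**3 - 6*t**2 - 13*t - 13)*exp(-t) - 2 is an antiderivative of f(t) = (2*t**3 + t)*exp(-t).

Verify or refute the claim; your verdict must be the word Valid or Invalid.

Valid - differentiating G returns exactly f.

d/dt[G] = (2*t**3 + t)*exp(-t)
This equals f(t) exactly, so the claim holds.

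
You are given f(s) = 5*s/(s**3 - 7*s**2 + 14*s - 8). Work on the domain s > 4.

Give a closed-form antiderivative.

Factor the denominator ((s - 4)*(s - 2)*(s - 1)) and decompose: f = 5/(3*(s - 1)) - 5/(s - 2) + 10/(3*(s - 4)); each piece integrates to a log, atan, or power term.
Check: d/ds[10*log(s - 4)/3 - 5*log(s - 2) + 5*log(s - 1)/3] = 5*s/(s**3 - 7*s**2 + 14*s - 8) = f(s).

An antiderivative is F(s) = 10*log(s - 4)/3 - 5*log(s - 2) + 5*log(s - 1)/3.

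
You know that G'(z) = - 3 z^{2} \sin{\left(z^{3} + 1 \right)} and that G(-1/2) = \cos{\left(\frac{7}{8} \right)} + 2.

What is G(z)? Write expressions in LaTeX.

G(z) = \cos{\left(z^{3} + 1 \right)} + 2

The substitution u = z^{3} + 1 works: G'(z) is exactly (dG/du)*(du/dz) for that inner function.
A general antiderivative is \cos{\left(z^{3} + 1 \right)} + C.
The condition gives C = \cos{\left(\frac{7}{8} \right)} + 2 - (\cos{\left(\frac{7}{8} \right)}) = 2.
So G(z) = \cos{\left(z^{3} + 1 \right)} + 2.
Check: d/dz[\cos{\left(z^{3} + 1 \right)} + 2] = - 3 z^{2} \sin{\left(z^{3} + 1 \right)} = G'(z).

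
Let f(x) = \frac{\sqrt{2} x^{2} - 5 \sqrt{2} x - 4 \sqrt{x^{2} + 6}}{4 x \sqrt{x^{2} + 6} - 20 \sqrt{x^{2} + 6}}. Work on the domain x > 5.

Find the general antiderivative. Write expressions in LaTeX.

A first test for any F(x): its x-derivative must equal f(x) identically.
Check: d/dx[\frac{\sqrt{\frac{x^{2}}{2} + 3}}{2} - \log{\left(\frac{x}{2} - \frac{5}{2} \right)}] = \frac{\sqrt{2} x^{2} - 5 \sqrt{2} x - 4 \sqrt{x^{2} + 6}}{4 x \sqrt{x^{2} + 6} - 20 \sqrt{x^{2} + 6}} = f(x).

F(x) = \frac{\sqrt{\frac{x^{2}}{2} + 3}}{2} - \log{\left(\frac{x}{2} - \frac{5}{2} \right)} + C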